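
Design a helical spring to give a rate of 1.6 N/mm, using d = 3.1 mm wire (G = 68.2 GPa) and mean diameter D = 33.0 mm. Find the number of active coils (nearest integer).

14

N_a = Gd⁴/(8D³k) = (68.2×10³ × 3.1⁴)/(8 × 33.0³ × 1.6)
    = 6.29841e+06 / 459994 = 13.69 → 14 coils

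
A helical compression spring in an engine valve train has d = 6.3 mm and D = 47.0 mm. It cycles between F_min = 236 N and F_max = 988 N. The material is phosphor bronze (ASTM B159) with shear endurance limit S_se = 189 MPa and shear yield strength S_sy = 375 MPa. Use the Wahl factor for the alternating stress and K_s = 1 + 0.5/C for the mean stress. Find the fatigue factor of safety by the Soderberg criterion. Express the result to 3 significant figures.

C = D/d = 47.0/6.3 = 7.4603; K_W = (4C−1)/(4C−4)+0.615/C = 1.1985; K_s = 1+0.5/C = 1.0670
F_a = (F_max−F_min)/2 = 376 N; F_m = (F_max+F_min)/2 = 612 N
τ_a = K_W·8F_aD/(πd³) = 1.1985 × 179.97 = 215.7 MPa
τ_m = K_s·8F_mD/(πd³) = 1.0670 × 292.93 = 312.57 MPa
Soderberg: 1/n_f = τ_a/S_se + τ_m/S_sy = 215.7/189 + 312.57/375 = 1.14128 + 0.83351 = 1.9748
n_f = 1/1.9748 = 0.5064

0.506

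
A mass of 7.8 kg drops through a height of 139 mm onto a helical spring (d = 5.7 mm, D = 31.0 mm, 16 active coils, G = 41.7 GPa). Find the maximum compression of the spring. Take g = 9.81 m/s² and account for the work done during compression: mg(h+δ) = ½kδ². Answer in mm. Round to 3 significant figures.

k = Gd⁴/(8D³N_a) = (41.7×10³)(5.7⁴)/(8·31.0³·16) = 11.544 N/mm
W = mg = 7.8 × 9.81 = 76.518 N
½kδ² − Wδ − Wh = 0 → δ = (W + √(W² + 2kWh))/k
δ = (76.518 + √(5855 + 245555))/11.544 = (76.518 + 501.41)/11.544 = 50.065 mm

50.1 mm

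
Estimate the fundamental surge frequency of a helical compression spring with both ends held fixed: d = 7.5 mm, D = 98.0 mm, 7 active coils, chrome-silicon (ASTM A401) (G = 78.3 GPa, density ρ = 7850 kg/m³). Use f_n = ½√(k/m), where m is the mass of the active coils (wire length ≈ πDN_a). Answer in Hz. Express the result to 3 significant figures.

k = Gd⁴/(8D³N_a) = (78.3×10³)(7.5⁴)/(8·98.0³·7) = 4.7005 N/mm = 4700.5 N/m
Wire length L = πDN_a = π·98.0·7 = 2155.1 mm
m = ρ·(πd²/4)·L = 7850 × 44.179×10⁻⁶ m² × 2.1551 m = 0.74741 kg
f_n = ½√(k/m) = 0.5·√(4700.5/0.74741) = 0.5·√(6289) = 39.652 Hz

39.7 Hz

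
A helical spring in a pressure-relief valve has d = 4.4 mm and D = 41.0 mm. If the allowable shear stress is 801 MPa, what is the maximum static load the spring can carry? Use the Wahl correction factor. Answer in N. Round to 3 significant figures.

C = D/d = 41.0/4.4 = 9.3182
K_W = (4C−1)/(4C−4) + 0.615/C = 36.273/33.273 + 0.0660 = 1.1562
τ_max = K·8FD/(πd³) → F_max = τ_allow·πd³/(8DK)
F_max = 801·π·4.4³/(8·41.0·1.1562) = 2.1436e+05/379.22 = 565.26 N

565 N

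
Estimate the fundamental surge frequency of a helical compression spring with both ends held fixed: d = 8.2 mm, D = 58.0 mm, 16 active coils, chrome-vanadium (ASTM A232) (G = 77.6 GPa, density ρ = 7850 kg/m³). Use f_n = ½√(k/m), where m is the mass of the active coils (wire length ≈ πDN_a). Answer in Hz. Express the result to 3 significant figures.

53.9 Hz

k = Gd⁴/(8D³N_a) = (77.6×10³)(8.2⁴)/(8·58.0³·16) = 14.048 N/mm = 14048 N/m
Wire length L = πDN_a = π·58.0·16 = 2915.4 mm
m = ρ·(πd²/4)·L = 7850 × 52.81×10⁻⁶ m² × 2.9154 m = 1.2086 kg
f_n = ½√(k/m) = 0.5·√(14048/1.2086) = 0.5·√(11624) = 53.906 Hz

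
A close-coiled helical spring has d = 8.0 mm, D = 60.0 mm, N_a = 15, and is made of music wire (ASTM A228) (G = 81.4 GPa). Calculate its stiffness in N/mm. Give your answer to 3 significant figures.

12.9 N/mm

k = Gd⁴/(8D³N_a) = (81.4×10³ × 8.0⁴) / (8 × 60.0³ × 15)
  = 3.33414e+08 / 2.592e+07 = 12.863 N/mm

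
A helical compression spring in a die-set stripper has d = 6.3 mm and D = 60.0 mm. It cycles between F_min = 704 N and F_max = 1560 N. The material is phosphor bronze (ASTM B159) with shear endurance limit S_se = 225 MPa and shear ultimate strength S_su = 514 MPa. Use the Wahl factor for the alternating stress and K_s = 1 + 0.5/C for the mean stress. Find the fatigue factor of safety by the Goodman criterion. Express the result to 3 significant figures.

0.363

C = D/d = 60.0/6.3 = 9.5238; K_W = (4C−1)/(4C−4)+0.615/C = 1.1526; K_s = 1+0.5/C = 1.0525
F_a = (F_max−F_min)/2 = 428 N; F_m = (F_max+F_min)/2 = 1132 N
τ_a = K_W·8F_aD/(πd³) = 1.1526 × 261.53 = 301.42 MPa
τ_m = K_s·8F_mD/(πd³) = 1.0525 × 691.7 = 728.01 MPa
Goodman: 1/n_f = τ_a/S_se + τ_m/S_su = 301.42/225 + 728.01/514 = 1.33966 + 1.41636 = 2.756
n_f = 1/2.756 = 0.3628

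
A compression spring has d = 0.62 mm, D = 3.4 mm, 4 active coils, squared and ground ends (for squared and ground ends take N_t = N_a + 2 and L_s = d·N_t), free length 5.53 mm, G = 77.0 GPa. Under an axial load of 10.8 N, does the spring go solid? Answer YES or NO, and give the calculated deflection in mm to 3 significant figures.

k = Gd⁴/(8D³N_a) = (77.0×10³)(0.62⁴)/(8·3.4³·4) = 9.0463 N/mm
N_t = 6; L_s = 0.62·6 = 3.72 mm; δ_solid = L₀ − L_s = 5.53 − 3.72 = 1.81 mm
δ = F/k = 10.8/9.0463 = 1.1939 mm
δ < δ_solid → spring does not go solid

NO, δ = 1.19 mm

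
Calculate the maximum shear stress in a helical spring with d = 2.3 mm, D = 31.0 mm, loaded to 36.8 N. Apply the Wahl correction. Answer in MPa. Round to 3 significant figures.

264 MPa

Spring index C = D/d = 31.0/2.3 = 13.4783
K_W = (4C−1)/(4C−4) + 0.615/C = 52.913/49.913 + 0.0456 = 1.1057
τ₀ = 8FD/(πd³) = 8·36.8·31.0/(π·2.3³) = 9126.4/38.224 = 238.76 MPa
τ_max = K·τ₀ = 1.1057 × 238.76 = 264.01 MPa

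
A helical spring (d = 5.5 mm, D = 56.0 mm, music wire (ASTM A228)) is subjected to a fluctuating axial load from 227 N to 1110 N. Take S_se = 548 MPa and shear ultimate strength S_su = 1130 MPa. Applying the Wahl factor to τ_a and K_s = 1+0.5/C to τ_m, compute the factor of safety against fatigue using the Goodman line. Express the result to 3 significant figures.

C = D/d = 56.0/5.5 = 10.1818; K_W = (4C−1)/(4C−4)+0.615/C = 1.1421; K_s = 1+0.5/C = 1.0491
F_a = (F_max−F_min)/2 = 441.5 N; F_m = (F_max+F_min)/2 = 668.5 N
τ_a = K_W·8F_aD/(πd³) = 1.1421 × 378.42 = 432.18 MPa
τ_m = K_s·8F_mD/(πd³) = 1.0491 × 572.98 = 601.12 MPa
Goodman: 1/n_f = τ_a/S_se + τ_m/S_su = 432.18/548 + 601.12/1130 = 0.78866 + 0.53196 = 1.3206
n_f = 1/1.3206 = 0.7572

0.757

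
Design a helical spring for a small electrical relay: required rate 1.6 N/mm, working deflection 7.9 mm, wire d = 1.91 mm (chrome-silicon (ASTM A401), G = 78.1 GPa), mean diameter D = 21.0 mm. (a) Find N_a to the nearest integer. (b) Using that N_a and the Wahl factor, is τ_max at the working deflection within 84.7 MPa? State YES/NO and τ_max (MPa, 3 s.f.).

(a) 9 coils; (b) NO, τ_max = 107 MPa

N_a = Gd⁴/(8D³k) = (78.1×10³)(1.91⁴)/(8·21.0³·1.6) = 8.768 → N_a = 9
Actual rate k = Gd⁴/(8D³·9) = 1.5588 N/mm
Working load F = kδ = 1.5588·7.9 = 12.315 N
C = 21.0/1.91 = 10.9948; K_W = (4C−1)/(4C−4)+0.615/C = 1.1310
τ_max = K_W·8FD/(πd³) = 1.1310·94.511 = 106.89 MPa
τ_max > 84.7 MPa → exceeds allowable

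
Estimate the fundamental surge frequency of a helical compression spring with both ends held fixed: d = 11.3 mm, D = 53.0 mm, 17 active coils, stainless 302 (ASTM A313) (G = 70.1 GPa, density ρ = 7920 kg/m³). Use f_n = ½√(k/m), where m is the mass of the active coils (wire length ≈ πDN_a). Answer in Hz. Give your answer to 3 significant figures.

k = Gd⁴/(8D³N_a) = (70.1×10³)(11.3⁴)/(8·53.0³·17) = 56.45 N/mm = 56450 N/m
Wire length L = πDN_a = π·53.0·17 = 2830.6 mm
m = ρ·(πd²/4)·L = 7920 × 100.29×10⁻⁶ m² × 2.8306 m = 2.2483 kg
f_n = ½√(k/m) = 0.5·√(56450/2.2483) = 0.5·√(25108) = 79.228 Hz

79.2 Hz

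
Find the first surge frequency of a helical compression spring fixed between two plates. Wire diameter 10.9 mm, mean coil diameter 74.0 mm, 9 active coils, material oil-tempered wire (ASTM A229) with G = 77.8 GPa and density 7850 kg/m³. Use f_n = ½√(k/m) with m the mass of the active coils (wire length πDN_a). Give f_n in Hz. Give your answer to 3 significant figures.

78.4 Hz

k = Gd⁴/(8D³N_a) = (77.8×10³)(10.9⁴)/(8·74.0³·9) = 37.641 N/mm = 37641 N/m
Wire length L = πDN_a = π·74.0·9 = 2092.3 mm
m = ρ·(πd²/4)·L = 7850 × 93.313×10⁻⁶ m² × 2.0923 m = 1.5326 kg
f_n = ½√(k/m) = 0.5·√(37641/1.5326) = 0.5·√(24560) = 78.358 Hz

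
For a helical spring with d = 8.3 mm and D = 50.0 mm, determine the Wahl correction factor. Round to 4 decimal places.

1.2514

C = D/d = 50.0/8.3 = 6.0241
K_W = (4C−1)/(4C−4) + 0.615/C = 23.096/20.096 + 0.1021 = 1.2514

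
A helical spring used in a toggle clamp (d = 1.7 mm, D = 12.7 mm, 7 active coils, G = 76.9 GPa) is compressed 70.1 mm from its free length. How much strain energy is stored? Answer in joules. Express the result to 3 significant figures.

13.8 J

k = Gd⁴/(8D³N_a) = (76.9×10³)(1.7⁴)/(8·12.7³·7) = 5.5992 N/mm
U = ½kδ² = 0.5 × 5.5992 × 70.1² = 13757 N·mm = 13.757 J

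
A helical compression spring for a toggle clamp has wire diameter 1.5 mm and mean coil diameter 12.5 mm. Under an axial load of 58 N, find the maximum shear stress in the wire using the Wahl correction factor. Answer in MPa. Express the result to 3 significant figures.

Spring index C = D/d = 12.5/1.5 = 8.3333
K_W = (4C−1)/(4C−4) + 0.615/C = 32.333/29.333 + 0.0738 = 1.1761
τ₀ = 8FD/(πd³) = 8·58·12.5/(π·1.5³) = 5800/10.603 = 547.02 MPa
τ_max = K·τ₀ = 1.1761 × 547.02 = 643.34 MPa

643 MPa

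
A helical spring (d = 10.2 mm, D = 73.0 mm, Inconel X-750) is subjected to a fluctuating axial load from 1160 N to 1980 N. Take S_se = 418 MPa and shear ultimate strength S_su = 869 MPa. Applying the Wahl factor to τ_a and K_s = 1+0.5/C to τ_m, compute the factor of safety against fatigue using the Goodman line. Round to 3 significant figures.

1.83

C = D/d = 73.0/10.2 = 7.1569; K_W = (4C−1)/(4C−4)+0.615/C = 1.2077; K_s = 1+0.5/C = 1.0699
F_a = (F_max−F_min)/2 = 410 N; F_m = (F_max+F_min)/2 = 1570 N
τ_a = K_W·8F_aD/(πd³) = 1.2077 × 71.82 = 86.741 MPa
τ_m = K_s·8F_mD/(πd³) = 1.0699 × 275.02 = 294.23 MPa
Goodman: 1/n_f = τ_a/S_se + τ_m/S_su = 86.741/418 + 294.23/869 = 0.20751 + 0.33859 = 0.5461
n_f = 1/0.5461 = 1.831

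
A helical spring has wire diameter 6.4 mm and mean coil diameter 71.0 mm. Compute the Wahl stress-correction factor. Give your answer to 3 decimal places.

C = D/d = 71.0/6.4 = 11.0938
K_W = (4C−1)/(4C−4) + 0.615/C = 43.375/40.375 + 0.0554 = 1.1297

1.130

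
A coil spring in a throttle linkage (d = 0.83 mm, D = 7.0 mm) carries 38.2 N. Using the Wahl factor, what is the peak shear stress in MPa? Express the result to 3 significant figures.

1400 MPa

Spring index C = D/d = 7.0/0.83 = 8.4337
K_W = (4C−1)/(4C−4) + 0.615/C = 32.735/29.735 + 0.0729 = 1.1738
τ₀ = 8FD/(πd³) = 8·38.2·7.0/(π·0.83³) = 2139.2/1.7963 = 1190.9 MPa
τ_max = K·τ₀ = 1.1738 × 1190.9 = 1397.9 MPa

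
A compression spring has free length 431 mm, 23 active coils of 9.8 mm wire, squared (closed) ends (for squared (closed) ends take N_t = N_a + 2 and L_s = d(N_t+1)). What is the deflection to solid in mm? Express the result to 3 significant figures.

176 mm

N_t = 25; L_s = 9.8·26 = 254.8 mm
δ_solid = L₀ − L_s = 431 − 254.8 = 176.2 mm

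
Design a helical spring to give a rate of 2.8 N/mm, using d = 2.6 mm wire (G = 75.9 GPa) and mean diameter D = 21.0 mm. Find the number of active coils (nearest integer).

17

N_a = Gd⁴/(8D³k) = (75.9×10³ × 2.6⁴)/(8 × 21.0³ × 2.8)
    = 3.46845e+06 / 207446 = 16.72 → 17 coils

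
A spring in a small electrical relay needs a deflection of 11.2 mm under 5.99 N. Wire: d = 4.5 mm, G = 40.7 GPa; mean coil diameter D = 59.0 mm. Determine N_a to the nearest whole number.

19

Required rate k = F/δ = 5.99/11.2 = 0.53482 N/mm
N_a = Gd⁴/(8D³k) = (40.7×10³ × 4.5⁴)/(8 × 59.0³ × 0.53482)
    = 1.66895e+07 / 878729 = 18.99 → 19 coils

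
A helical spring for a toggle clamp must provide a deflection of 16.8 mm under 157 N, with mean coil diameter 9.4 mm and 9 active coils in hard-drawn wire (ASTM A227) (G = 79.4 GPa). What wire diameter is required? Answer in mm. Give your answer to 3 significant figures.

1.63 mm

Required rate k = F/δ = 157/16.8 = 9.3452 N/mm
d = (8D³N_a·k / G)^(1/4) = (8·9.4³·9·9.3452 / (79.4×10³))^0.25
  = (7.0386)^0.25 = 1.6288 mm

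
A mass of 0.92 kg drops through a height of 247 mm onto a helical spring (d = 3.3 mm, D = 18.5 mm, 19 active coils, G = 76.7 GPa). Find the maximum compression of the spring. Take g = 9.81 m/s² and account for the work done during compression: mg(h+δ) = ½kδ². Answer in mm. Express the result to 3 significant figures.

22.7 mm

k = Gd⁴/(8D³N_a) = (76.7×10³)(3.3⁴)/(8·18.5³·19) = 9.4513 N/mm
W = mg = 0.92 × 9.81 = 9.0252 N
½kδ² − Wδ − Wh = 0 → δ = (W + √(W² + 2kWh))/k
δ = (9.0252 + √(81.454 + 42138.2))/9.4513 = (9.0252 + 205.47)/9.4513 = 22.695 mm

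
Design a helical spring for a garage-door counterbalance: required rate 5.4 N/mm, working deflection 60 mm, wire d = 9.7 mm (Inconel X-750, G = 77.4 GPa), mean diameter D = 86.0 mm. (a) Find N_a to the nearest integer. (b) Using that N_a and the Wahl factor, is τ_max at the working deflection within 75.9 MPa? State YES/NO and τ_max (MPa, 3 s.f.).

N_a = Gd⁴/(8D³k) = (77.4×10³)(9.7⁴)/(8·86.0³·5.4) = 24.94 → N_a = 25
Actual rate k = Gd⁴/(8D³·25) = 5.3864 N/mm
Working load F = kδ = 5.3864·60 = 323.19 N
C = 86.0/9.7 = 8.8660; K_W = (4C−1)/(4C−4)+0.615/C = 1.1647
τ_max = K_W·8FD/(πd³) = 1.1647·77.549 = 90.323 MPa
τ_max > 75.9 MPa → exceeds allowable

(a) 25 coils; (b) NO, τ_max = 90.3 MPa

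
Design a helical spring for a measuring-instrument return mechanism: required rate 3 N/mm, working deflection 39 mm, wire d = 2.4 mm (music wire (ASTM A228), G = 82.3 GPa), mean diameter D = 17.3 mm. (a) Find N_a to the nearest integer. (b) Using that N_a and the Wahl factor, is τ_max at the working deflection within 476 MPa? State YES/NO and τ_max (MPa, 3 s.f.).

(a) 22 coils; (b) YES, τ_max = 449 MPa

N_a = Gd⁴/(8D³k) = (82.3×10³)(2.4⁴)/(8·17.3³·3) = 21.97 → N_a = 22
Actual rate k = Gd⁴/(8D³·22) = 2.9964 N/mm
Working load F = kδ = 2.9964·39 = 116.86 N
C = 17.3/2.4 = 7.2083; K_W = (4C−1)/(4C−4)+0.615/C = 1.2061
τ_max = K_W·8FD/(πd³) = 1.2061·372.4 = 449.16 MPa
τ_max ≤ 476 MPa → acceptable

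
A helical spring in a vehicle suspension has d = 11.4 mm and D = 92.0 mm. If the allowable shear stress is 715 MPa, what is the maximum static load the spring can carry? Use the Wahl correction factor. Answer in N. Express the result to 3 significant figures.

C = D/d = 92.0/11.4 = 8.0702
K_W = (4C−1)/(4C−4) + 0.615/C = 31.281/28.281 + 0.0762 = 1.1823
τ_max = K·8FD/(πd³) → F_max = τ_allow·πd³/(8DK)
F_max = 715·π·11.4³/(8·92.0·1.1823) = 3.3279e+06/870.16 = 3824.5 N

3820 N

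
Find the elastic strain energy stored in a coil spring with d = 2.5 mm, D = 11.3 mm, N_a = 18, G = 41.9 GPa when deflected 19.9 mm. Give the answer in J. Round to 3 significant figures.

1.56 J

k = Gd⁴/(8D³N_a) = (41.9×10³)(2.5⁴)/(8·11.3³·18) = 7.8773 N/mm
U = ½kδ² = 0.5 × 7.8773 × 19.9² = 1559.7 N·mm = 1.5597 J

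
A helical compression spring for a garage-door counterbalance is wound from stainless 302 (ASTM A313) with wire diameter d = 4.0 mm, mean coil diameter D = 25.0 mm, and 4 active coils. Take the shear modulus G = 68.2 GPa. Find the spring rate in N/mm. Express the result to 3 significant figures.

34.9 N/mm

k = Gd⁴/(8D³N_a) = (68.2×10³ × 4.0⁴) / (8 × 25.0³ × 4)
  = 1.74592e+07 / 500000 = 34.918 N/mm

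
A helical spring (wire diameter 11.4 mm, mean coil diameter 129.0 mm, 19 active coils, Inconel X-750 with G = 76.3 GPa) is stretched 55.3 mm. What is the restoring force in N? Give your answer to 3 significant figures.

218 N

k = Gd⁴/(8D³N_a) = (76.3×10³)(11.4⁴)/(8·129.0³·19) = 3.9494 N/mm
F = k·δ = 3.9494 × 55.3 = 218.4 N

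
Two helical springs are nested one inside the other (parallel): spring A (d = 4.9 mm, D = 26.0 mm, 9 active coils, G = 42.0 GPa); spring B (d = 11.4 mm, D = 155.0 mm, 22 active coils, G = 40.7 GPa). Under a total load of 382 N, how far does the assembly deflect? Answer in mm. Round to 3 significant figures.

18.9 mm

k_A = Gd⁴/(8D³N_a) = (42.0×10³)(4.9⁴)/(8·26.0³·9) = 19.133 N/mm
k_B = Gd⁴/(8D³N_a) = (40.7×10³)(11.4⁴)/(8·155.0³·22) = 1.0488 N/mm
Parallel: k_eq = 19.133 + 1.0488 = 20.182 N/mm
δ = F/k_eq = 382/20.182 = 18.928 mm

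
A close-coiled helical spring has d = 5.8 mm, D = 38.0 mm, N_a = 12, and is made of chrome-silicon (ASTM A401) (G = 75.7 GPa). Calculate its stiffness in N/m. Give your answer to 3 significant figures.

16300 N/m

k = Gd⁴/(8D³N_a) = (75.7×10³ × 5.8⁴) / (8 × 38.0³ × 12)
  = 8.56659e+07 / 5.26771e+06 = 16.262 N/mm = 16262 N/m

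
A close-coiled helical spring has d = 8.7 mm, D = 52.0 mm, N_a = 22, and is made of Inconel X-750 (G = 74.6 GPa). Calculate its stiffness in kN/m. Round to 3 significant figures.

17.3 kN/m

k = Gd⁴/(8D³N_a) = (74.6×10³ × 8.7⁴) / (8 × 52.0³ × 22)
  = 4.27382e+08 / 2.4747e+07 = 17.27 N/mm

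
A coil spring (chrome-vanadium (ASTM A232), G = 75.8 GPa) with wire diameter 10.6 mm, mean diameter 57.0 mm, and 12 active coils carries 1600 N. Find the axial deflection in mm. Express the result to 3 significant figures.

k = Gd⁴/(8D³N_a) = (75.8×10³)(10.6⁴)/(8·57.0³·12) = 53.827 N/mm
δ = F/k = 1600 / 53.827 = 29.725 mm

29.7 mm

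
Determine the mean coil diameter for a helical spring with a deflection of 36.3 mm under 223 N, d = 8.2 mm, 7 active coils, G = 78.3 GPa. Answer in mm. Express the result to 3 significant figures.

101 mm

Required rate k = F/δ = 223/36.3 = 6.1433 N/mm
D = (Gd⁴/(8N_a·k))^(1/3) = (78.3×10³·8.2⁴/(8·7·6.1433))^(1/3)
  = (1.02904e+06)^(1/3) = 100.9587 mm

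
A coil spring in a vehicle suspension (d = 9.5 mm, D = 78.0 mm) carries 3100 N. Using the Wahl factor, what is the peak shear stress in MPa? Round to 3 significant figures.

847 MPa

Spring index C = D/d = 78.0/9.5 = 8.2105
K_W = (4C−1)/(4C−4) + 0.615/C = 31.842/28.842 + 0.0749 = 1.1789
τ₀ = 8FD/(πd³) = 8·3100·78.0/(π·9.5³) = 1.9344e+06/2693.5 = 718.17 MPa
τ_max = K·τ₀ = 1.1789 × 718.17 = 846.66 MPa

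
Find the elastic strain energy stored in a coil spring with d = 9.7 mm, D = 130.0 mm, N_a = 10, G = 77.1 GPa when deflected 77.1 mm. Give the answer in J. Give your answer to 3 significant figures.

11.5 J

k = Gd⁴/(8D³N_a) = (77.1×10³)(9.7⁴)/(8·130.0³·10) = 3.8835 N/mm
U = ½kδ² = 0.5 × 3.8835 × 77.1² = 11543 N·mm = 11.543 J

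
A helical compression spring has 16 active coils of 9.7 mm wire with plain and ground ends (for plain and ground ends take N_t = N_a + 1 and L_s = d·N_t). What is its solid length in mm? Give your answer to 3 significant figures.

165 mm

plain and ground ends: N_t = N_a + 1 = 16 + 1 = 17
L_s = d·N_t = 9.7 × 17 = 164.9 mm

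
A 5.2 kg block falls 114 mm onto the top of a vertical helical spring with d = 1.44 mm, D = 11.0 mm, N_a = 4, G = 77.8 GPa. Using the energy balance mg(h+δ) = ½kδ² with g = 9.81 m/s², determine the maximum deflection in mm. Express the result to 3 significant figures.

45.5 mm

k = Gd⁴/(8D³N_a) = (77.8×10³)(1.44⁴)/(8·11.0³·4) = 7.8542 N/mm
W = mg = 5.2 × 9.81 = 51.012 N
½kδ² − Wδ − Wh = 0 → δ = (W + √(W² + 2kWh))/k
δ = (51.012 + √(2602.2 + 91350))/7.8542 = (51.012 + 306.52)/7.8542 = 45.521 mm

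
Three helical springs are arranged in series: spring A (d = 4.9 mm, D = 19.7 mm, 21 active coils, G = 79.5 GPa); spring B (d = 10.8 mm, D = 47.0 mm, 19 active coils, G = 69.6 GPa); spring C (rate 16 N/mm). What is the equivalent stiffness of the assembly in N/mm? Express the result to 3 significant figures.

9.33 N/mm

k_A = Gd⁴/(8D³N_a) = (79.5×10³)(4.9⁴)/(8·19.7³·21) = 35.682 N/mm
k_B = Gd⁴/(8D³N_a) = (69.6×10³)(10.8⁴)/(8·47.0³·19) = 60.002 N/mm
Series: 1/k_eq = 1/35.682 + 1/60.002 + 1/16 = 0.10719; k_eq = 9.3291 N/mm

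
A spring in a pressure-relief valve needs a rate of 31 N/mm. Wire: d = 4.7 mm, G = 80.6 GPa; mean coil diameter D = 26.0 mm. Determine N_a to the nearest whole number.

N_a = Gd⁴/(8D³k) = (80.6×10³ × 4.7⁴)/(8 × 26.0³ × 31)
    = 3.93302e+07 / 4.35885e+06 = 9.023 → 9 coils

9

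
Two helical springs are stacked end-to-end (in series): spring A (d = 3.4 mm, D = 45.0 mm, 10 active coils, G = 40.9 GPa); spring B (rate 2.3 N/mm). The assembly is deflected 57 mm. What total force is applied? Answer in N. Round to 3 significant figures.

k_A = Gd⁴/(8D³N_a) = (40.9×10³)(3.4⁴)/(8·45.0³·10) = 0.74974 N/mm
Series: 1/k_eq = 1/0.74974 + 1/2.3 = 1.7686; k_eq = 0.56543 N/mm
F = k_eq·δ = 0.56543·57 = 32.229 N

32.2 N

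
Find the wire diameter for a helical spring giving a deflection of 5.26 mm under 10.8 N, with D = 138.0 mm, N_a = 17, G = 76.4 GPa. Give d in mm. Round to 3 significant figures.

Required rate k = F/δ = 10.8/5.26 = 2.0532 N/mm
d = (8D³N_a·k / G)^(1/4) = (8·138.0³·17·2.0532 / (76.4×10³))^0.25
  = (9605.5)^0.25 = 9.8999 mm

9.90 mm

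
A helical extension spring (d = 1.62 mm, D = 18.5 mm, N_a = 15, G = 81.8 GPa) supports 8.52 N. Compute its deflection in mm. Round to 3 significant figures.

11.5 mm

k = Gd⁴/(8D³N_a) = (81.8×10³)(1.62⁴)/(8·18.5³·15) = 0.74151 N/mm
δ = F/k = 8.52 / 0.74151 = 11.49 mm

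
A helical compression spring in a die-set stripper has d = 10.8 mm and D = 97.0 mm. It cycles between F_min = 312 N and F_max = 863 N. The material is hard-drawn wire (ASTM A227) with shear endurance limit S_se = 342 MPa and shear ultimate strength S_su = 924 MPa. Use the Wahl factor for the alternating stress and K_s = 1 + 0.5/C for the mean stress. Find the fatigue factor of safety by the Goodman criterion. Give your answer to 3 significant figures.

C = D/d = 97.0/10.8 = 8.9815; K_W = (4C−1)/(4C−4)+0.615/C = 1.1624; K_s = 1+0.5/C = 1.0557
F_a = (F_max−F_min)/2 = 275.5 N; F_m = (F_max+F_min)/2 = 587.5 N
τ_a = K_W·8F_aD/(πd³) = 1.1624 × 54.021 = 62.796 MPa
τ_m = K_s·8F_mD/(πd³) = 1.0557 × 115.2 = 121.61 MPa
Goodman: 1/n_f = τ_a/S_se + τ_m/S_su = 62.796/342 + 121.61/924 = 0.18361 + 0.13161 = 0.31523
n_f = 1/0.31523 = 3.172

3.17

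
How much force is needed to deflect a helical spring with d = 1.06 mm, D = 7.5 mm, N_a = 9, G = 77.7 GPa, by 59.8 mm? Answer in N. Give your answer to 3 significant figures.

193 N

k = Gd⁴/(8D³N_a) = (77.7×10³)(1.06⁴)/(8·7.5³·9) = 3.2294 N/mm
F = k·δ = 3.2294 × 59.8 = 193.12 N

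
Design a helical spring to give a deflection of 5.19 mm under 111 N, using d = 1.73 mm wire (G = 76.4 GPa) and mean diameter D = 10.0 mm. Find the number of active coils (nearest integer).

Required rate k = F/δ = 111/5.19 = 21.387 N/mm
N_a = Gd⁴/(8D³k) = (76.4×10³ × 1.73⁴)/(8 × 10.0³ × 21.387)
    = 684349 / 171098 = 4 → 4 coils

4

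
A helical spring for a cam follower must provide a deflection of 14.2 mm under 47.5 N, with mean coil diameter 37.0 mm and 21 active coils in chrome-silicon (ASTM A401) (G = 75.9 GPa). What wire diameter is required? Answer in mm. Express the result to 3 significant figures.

4.40 mm

Required rate k = F/δ = 47.5/14.2 = 3.3451 N/mm
d = (8D³N_a·k / G)^(1/4) = (8·37.0³·21·3.3451 / (75.9×10³))^0.25
  = (375.04)^0.25 = 4.4007 mm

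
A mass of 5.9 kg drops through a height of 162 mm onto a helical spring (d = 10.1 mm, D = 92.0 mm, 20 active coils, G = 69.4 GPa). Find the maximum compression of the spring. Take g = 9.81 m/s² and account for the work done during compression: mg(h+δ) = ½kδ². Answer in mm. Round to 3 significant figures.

67.7 mm

k = Gd⁴/(8D³N_a) = (69.4×10³)(10.1⁴)/(8·92.0³·20) = 5.7964 N/mm
W = mg = 5.9 × 9.81 = 57.879 N
½kδ² − Wδ − Wh = 0 → δ = (W + √(W² + 2kWh))/k
δ = (57.879 + √(3350 + 108699))/5.7964 = (57.879 + 334.74)/5.7964 = 67.734 mm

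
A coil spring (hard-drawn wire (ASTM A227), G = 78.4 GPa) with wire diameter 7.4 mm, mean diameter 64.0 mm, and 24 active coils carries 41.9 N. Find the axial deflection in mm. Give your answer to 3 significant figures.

8.97 mm

k = Gd⁴/(8D³N_a) = (78.4×10³)(7.4⁴)/(8·64.0³·24) = 4.6709 N/mm
δ = F/k = 41.9 / 4.6709 = 8.9704 mm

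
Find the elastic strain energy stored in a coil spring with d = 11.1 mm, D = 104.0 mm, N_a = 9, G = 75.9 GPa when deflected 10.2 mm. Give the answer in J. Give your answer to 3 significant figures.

k = Gd⁴/(8D³N_a) = (75.9×10³)(11.1⁴)/(8·104.0³·9) = 14.227 N/mm
U = ½kδ² = 0.5 × 14.227 × 10.2² = 740.07 N·mm = 0.74007 J

0.740 J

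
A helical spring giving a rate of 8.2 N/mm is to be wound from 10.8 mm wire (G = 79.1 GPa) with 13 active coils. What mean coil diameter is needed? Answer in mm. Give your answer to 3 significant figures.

D = (Gd⁴/(8N_a·k))^(1/3) = (79.1×10³·10.8⁴/(8·13·8.2))^(1/3)
  = (1.2619e+06)^(1/3) = 108.0624 mm

108 mm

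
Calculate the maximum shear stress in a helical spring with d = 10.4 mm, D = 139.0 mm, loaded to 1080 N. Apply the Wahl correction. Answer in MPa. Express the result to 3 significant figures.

Spring index C = D/d = 139.0/10.4 = 13.3654
K_W = (4C−1)/(4C−4) + 0.615/C = 52.462/49.462 + 0.0460 = 1.1067
τ₀ = 8FD/(πd³) = 8·1080·139.0/(π·10.4³) = 1.20096e+06/3533.9 = 339.84 MPa
τ_max = K·τ₀ = 1.1067 × 339.84 = 376.09 MPa

376 MPa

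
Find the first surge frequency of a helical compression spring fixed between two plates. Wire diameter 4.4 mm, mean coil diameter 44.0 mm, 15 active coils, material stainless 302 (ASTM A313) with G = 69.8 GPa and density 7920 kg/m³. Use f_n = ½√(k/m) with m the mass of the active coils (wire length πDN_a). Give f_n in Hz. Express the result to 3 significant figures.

k = Gd⁴/(8D³N_a) = (69.8×10³)(4.4⁴)/(8·44.0³·15) = 2.5593 N/mm = 2559.3 N/m
Wire length L = πDN_a = π·44.0·15 = 2073.5 mm
m = ρ·(πd²/4)·L = 7920 × 15.205×10⁻⁶ m² × 2.0735 m = 0.2497 kg
f_n = ½√(k/m) = 0.5·√(2559.3/0.2497) = 0.5·√(10250) = 50.62 Hz

50.6 Hz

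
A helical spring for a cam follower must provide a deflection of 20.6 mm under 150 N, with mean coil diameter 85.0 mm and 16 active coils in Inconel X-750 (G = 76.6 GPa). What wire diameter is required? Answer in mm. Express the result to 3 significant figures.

9.30 mm

Required rate k = F/δ = 150/20.6 = 7.2816 N/mm
d = (8D³N_a·k / G)^(1/4) = (8·85.0³·16·7.2816 / (76.6×10³))^0.25
  = (7472.4)^0.25 = 9.2975 mm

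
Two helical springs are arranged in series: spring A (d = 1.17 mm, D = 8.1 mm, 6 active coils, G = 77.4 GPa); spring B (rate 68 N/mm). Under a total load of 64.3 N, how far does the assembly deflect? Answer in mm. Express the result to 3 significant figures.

12.3 mm

k_A = Gd⁴/(8D³N_a) = (77.4×10³)(1.17⁴)/(8·8.1³·6) = 5.6858 N/mm
Series: 1/k_eq = 1/5.6858 + 1/68 = 0.19058; k_eq = 5.247 N/mm
δ = F/k_eq = 64.3/5.247 = 12.255 mm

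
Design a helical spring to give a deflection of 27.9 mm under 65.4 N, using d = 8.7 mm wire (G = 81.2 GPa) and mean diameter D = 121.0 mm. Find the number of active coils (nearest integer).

Required rate k = F/δ = 65.4/27.9 = 2.3441 N/mm
N_a = Gd⁴/(8D³k) = (81.2×10³ × 8.7⁴)/(8 × 121.0³ × 2.3441)
    = 4.65193e+08 / 3.32215e+07 = 14 → 14 coils

14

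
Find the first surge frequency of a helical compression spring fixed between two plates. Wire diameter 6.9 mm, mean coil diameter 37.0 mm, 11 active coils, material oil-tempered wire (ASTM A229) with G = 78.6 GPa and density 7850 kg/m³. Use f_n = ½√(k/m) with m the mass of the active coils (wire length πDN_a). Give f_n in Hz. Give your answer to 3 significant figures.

163 Hz

k = Gd⁴/(8D³N_a) = (78.6×10³)(6.9⁴)/(8·37.0³·11) = 39.97 N/mm = 39970 N/m
Wire length L = πDN_a = π·37.0·11 = 1278.6 mm
m = ρ·(πd²/4)·L = 7850 × 37.393×10⁻⁶ m² × 1.2786 m = 0.37532 kg
f_n = ½√(k/m) = 0.5·√(39970/0.37532) = 0.5·√(1.0649e+05) = 163.17 Hz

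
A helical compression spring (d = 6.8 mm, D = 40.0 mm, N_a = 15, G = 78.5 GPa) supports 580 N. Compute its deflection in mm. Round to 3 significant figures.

26.5 mm

k = Gd⁴/(8D³N_a) = (78.5×10³)(6.8⁴)/(8·40.0³·15) = 21.855 N/mm
δ = F/k = 580 / 21.855 = 26.539 mm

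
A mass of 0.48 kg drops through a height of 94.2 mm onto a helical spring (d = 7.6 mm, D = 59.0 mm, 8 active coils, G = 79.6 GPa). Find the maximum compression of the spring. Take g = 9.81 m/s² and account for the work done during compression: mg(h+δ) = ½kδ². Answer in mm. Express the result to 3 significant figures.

6.86 mm

k = Gd⁴/(8D³N_a) = (79.6×10³)(7.6⁴)/(8·59.0³·8) = 20.204 N/mm
W = mg = 0.48 × 9.81 = 4.7088 N
½kδ² − Wδ − Wh = 0 → δ = (W + √(W² + 2kWh))/k
δ = (4.7088 + √(22.173 + 17923.5))/20.204 = (4.7088 + 133.96)/20.204 = 6.8636 mm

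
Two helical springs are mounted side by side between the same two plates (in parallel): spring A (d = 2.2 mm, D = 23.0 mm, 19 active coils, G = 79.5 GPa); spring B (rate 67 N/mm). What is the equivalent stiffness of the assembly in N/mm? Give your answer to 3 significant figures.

k_A = Gd⁴/(8D³N_a) = (79.5×10³)(2.2⁴)/(8·23.0³·19) = 1.007 N/mm
Parallel: k_eq = 1.007 + 67 = 68.007 N/mm

68.0 N/mm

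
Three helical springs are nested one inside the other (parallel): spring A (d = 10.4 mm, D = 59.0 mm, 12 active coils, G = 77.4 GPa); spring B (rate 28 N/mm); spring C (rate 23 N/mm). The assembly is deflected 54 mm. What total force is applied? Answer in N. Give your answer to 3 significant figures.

k_A = Gd⁴/(8D³N_a) = (77.4×10³)(10.4⁴)/(8·59.0³·12) = 45.925 N/mm
Parallel: k_eq = 45.925 + 28 + 23 = 96.925 N/mm
F = k_eq·δ = 96.925·54 = 5233.9 N

5230 N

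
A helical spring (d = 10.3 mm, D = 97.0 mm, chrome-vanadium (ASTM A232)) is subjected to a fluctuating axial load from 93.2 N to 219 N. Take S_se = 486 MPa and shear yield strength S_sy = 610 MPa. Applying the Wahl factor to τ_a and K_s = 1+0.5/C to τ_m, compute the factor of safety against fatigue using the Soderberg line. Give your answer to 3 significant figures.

10.6

C = D/d = 97.0/10.3 = 9.4175; K_W = (4C−1)/(4C−4)+0.615/C = 1.1544; K_s = 1+0.5/C = 1.0531
F_a = (F_max−F_min)/2 = 62.9 N; F_m = (F_max+F_min)/2 = 156.1 N
τ_a = K_W·8F_aD/(πd³) = 1.1544 × 14.218 = 16.414 MPa
τ_m = K_s·8F_mD/(πd³) = 1.0531 × 35.286 = 37.159 MPa
Soderberg: 1/n_f = τ_a/S_se + τ_m/S_sy = 16.414/486 + 37.159/610 = 0.03377 + 0.06092 = 0.09469
n_f = 1/0.09469 = 10.56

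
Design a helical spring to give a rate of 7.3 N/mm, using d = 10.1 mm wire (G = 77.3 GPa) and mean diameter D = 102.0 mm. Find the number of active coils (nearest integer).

N_a = Gd⁴/(8D³k) = (77.3×10³ × 10.1⁴)/(8 × 102.0³ × 7.3)
    = 8.04387e+08 / 6.19745e+07 = 12.98 → 13 coils

13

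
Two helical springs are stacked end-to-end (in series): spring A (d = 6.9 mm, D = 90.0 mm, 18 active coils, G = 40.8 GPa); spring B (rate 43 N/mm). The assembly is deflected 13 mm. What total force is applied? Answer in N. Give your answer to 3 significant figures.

k_A = Gd⁴/(8D³N_a) = (40.8×10³)(6.9⁴)/(8·90.0³·18) = 0.88098 N/mm
Series: 1/k_eq = 1/0.88098 + 1/43 = 1.1584; k_eq = 0.86329 N/mm
F = k_eq·δ = 0.86329·13 = 11.223 N

11.2 N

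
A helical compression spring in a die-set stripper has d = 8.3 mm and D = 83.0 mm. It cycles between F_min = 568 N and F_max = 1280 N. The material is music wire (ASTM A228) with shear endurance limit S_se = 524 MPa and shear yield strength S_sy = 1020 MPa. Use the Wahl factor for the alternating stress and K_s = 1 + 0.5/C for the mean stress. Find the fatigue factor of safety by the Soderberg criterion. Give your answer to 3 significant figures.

C = D/d = 83.0/8.3 = 10.0000; K_W = (4C−1)/(4C−4)+0.615/C = 1.1448; K_s = 1+0.5/C = 1.0500
F_a = (F_max−F_min)/2 = 356 N; F_m = (F_max+F_min)/2 = 924 N
τ_a = K_W·8F_aD/(πd³) = 1.1448 × 131.59 = 150.65 MPa
τ_m = K_s·8F_mD/(πd³) = 1.0500 × 341.55 = 358.63 MPa
Soderberg: 1/n_f = τ_a/S_se + τ_m/S_sy = 150.65/524 + 358.63/1020 = 0.28750 + 0.35160 = 0.6391
n_f = 1/0.6391 = 1.565

1.56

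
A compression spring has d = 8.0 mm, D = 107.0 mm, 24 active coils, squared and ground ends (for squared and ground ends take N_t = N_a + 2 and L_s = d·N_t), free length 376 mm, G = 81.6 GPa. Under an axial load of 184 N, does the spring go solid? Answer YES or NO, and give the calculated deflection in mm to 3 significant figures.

NO, δ = 129 mm

k = Gd⁴/(8D³N_a) = (81.6×10³)(8.0⁴)/(8·107.0³·24) = 1.421 N/mm
N_t = 26; L_s = 8.0·26 = 208 mm; δ_solid = L₀ − L_s = 376 − 208 = 168 mm
δ = F/k = 184/1.421 = 129.49 mm
δ < δ_solid → spring does not go solid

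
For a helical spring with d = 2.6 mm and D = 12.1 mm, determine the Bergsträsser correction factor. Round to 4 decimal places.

C = D/d = 12.1/2.6 = 4.6538
K_B = (4C+2)/(4C−3) = 20.615/15.615 = 1.3202

1.3202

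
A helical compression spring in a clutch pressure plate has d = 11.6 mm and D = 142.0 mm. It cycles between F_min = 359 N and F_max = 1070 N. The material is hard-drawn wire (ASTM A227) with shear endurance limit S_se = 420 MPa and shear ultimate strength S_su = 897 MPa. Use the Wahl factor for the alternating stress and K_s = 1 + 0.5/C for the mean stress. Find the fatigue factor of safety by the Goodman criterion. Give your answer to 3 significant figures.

2.43

C = D/d = 142.0/11.6 = 12.2414; K_W = (4C−1)/(4C−4)+0.615/C = 1.1170; K_s = 1+0.5/C = 1.0408
F_a = (F_max−F_min)/2 = 355.5 N; F_m = (F_max+F_min)/2 = 714.5 N
τ_a = K_W·8F_aD/(πd³) = 1.1170 × 82.356 = 91.988 MPa
τ_m = K_s·8F_mD/(πd³) = 1.0408 × 165.52 = 172.28 MPa
Goodman: 1/n_f = τ_a/S_se + τ_m/S_su = 91.988/420 + 172.28/897 = 0.21902 + 0.19207 = 0.41108
n_f = 1/0.41108 = 2.433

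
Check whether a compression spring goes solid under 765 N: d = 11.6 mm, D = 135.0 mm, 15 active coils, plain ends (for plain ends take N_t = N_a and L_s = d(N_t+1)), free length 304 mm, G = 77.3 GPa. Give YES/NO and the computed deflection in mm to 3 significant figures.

k = Gd⁴/(8D³N_a) = (77.3×10³)(11.6⁴)/(8·135.0³·15) = 4.7406 N/mm
N_t = 15; L_s = 11.6·16 = 185.6 mm; δ_solid = L₀ − L_s = 304 − 185.6 = 118.4 mm
δ = F/k = 765/4.7406 = 161.37 mm
δ ≥ δ_solid → spring goes solid

YES, δ = 161 mm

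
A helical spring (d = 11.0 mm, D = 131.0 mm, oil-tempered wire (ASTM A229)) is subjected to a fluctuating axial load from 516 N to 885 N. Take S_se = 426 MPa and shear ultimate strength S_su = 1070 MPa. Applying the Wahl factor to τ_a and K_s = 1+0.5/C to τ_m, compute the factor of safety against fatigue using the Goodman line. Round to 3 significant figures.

C = D/d = 131.0/11.0 = 11.9091; K_W = (4C−1)/(4C−4)+0.615/C = 1.1204; K_s = 1+0.5/C = 1.0420
F_a = (F_max−F_min)/2 = 184.5 N; F_m = (F_max+F_min)/2 = 700.5 N
τ_a = K_W·8F_aD/(πd³) = 1.1204 × 46.241 = 51.808 MPa
τ_m = K_s·8F_mD/(πd³) = 1.0420 × 175.57 = 182.94 MPa
Goodman: 1/n_f = τ_a/S_se + τ_m/S_su = 51.808/426 + 182.94/1070 = 0.12162 + 0.17097 = 0.29259
n_f = 1/0.29259 = 3.418

3.42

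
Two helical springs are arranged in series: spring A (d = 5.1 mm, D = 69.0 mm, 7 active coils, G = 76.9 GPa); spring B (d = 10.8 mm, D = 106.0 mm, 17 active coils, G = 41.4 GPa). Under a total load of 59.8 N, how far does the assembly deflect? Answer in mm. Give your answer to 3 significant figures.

38.3 mm

k_A = Gd⁴/(8D³N_a) = (76.9×10³)(5.1⁴)/(8·69.0³·7) = 2.828 N/mm
k_B = Gd⁴/(8D³N_a) = (41.4×10³)(10.8⁴)/(8·106.0³·17) = 3.4773 N/mm
Series: 1/k_eq = 1/2.828 + 1/3.4773 = 0.64119; k_eq = 1.5596 N/mm
δ = F/k_eq = 59.8/1.5596 = 38.343 mm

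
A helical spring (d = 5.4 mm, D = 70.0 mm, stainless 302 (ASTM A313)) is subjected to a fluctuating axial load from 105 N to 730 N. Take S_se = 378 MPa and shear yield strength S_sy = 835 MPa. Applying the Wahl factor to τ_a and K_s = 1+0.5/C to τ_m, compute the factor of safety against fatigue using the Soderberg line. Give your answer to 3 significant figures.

0.615

C = D/d = 70.0/5.4 = 12.9630; K_W = (4C−1)/(4C−4)+0.615/C = 1.1101; K_s = 1+0.5/C = 1.0386
F_a = (F_max−F_min)/2 = 312.5 N; F_m = (F_max+F_min)/2 = 417.5 N
τ_a = K_W·8F_aD/(πd³) = 1.1101 × 353.76 = 392.72 MPa
τ_m = K_s·8F_mD/(πd³) = 1.0386 × 472.62 = 490.85 MPa
Soderberg: 1/n_f = τ_a/S_se + τ_m/S_sy = 392.72/378 + 490.85/835 = 1.03894 + 0.58785 = 1.6268
n_f = 1/1.6268 = 0.6147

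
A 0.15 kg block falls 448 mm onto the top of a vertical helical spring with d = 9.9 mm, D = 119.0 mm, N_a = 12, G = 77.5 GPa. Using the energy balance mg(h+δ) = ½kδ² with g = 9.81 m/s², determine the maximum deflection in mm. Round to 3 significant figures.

k = Gd⁴/(8D³N_a) = (77.5×10³)(9.9⁴)/(8·119.0³·12) = 4.6018 N/mm
W = mg = 0.15 × 9.81 = 1.4715 N
½kδ² − Wδ − Wh = 0 → δ = (W + √(W² + 2kWh))/k
δ = (1.4715 + √(2.1653 + 6067.34))/4.6018 = (1.4715 + 77.907)/4.6018 = 17.249 mm

17.2 mm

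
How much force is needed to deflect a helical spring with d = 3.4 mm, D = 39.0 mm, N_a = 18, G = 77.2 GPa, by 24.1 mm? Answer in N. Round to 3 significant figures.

29.1 N

k = Gd⁴/(8D³N_a) = (77.2×10³)(3.4⁴)/(8·39.0³·18) = 1.2077 N/mm
F = k·δ = 1.2077 × 24.1 = 29.107 N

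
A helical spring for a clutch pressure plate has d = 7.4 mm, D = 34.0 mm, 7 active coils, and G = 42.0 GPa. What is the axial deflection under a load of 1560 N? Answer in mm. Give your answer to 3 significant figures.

27.3 mm

k = Gd⁴/(8D³N_a) = (42.0×10³)(7.4⁴)/(8·34.0³·7) = 57.22 N/mm
δ = F/k = 1560 / 57.22 = 27.263 mm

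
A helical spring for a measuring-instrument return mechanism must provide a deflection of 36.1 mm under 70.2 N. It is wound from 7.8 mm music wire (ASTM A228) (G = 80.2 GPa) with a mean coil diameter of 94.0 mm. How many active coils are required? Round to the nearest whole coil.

23

Required rate k = F/δ = 70.2/36.1 = 1.9446 N/mm
N_a = Gd⁴/(8D³k) = (80.2×10³ × 7.8⁴)/(8 × 94.0³ × 1.9446)
    = 2.96861e+08 / 1.29212e+07 = 22.97 → 23 coils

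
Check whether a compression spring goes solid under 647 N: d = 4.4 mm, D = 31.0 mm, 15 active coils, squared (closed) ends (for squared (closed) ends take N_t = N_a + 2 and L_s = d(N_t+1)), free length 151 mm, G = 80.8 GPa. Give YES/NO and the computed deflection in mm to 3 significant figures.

k = Gd⁴/(8D³N_a) = (80.8×10³)(4.4⁴)/(8·31.0³·15) = 8.4714 N/mm
N_t = 17; L_s = 4.4·18 = 79.2 mm; δ_solid = L₀ − L_s = 151 − 79.2 = 71.8 mm
δ = F/k = 647/8.4714 = 76.375 mm
δ ≥ δ_solid → spring goes solid

YES, δ = 76.4 mm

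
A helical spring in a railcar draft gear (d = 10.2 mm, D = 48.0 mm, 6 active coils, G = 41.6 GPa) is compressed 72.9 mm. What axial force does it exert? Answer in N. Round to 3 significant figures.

k = Gd⁴/(8D³N_a) = (41.6×10³)(10.2⁴)/(8·48.0³·6) = 84.826 N/mm
F = k·δ = 84.826 × 72.9 = 6183.8 N

6180 N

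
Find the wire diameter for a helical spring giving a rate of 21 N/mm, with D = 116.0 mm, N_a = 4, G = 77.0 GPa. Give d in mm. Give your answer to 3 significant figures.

d = (8D³N_a·k / G)^(1/4) = (8·116.0³·4·21 / (77.0×10³))^0.25
  = (13622)^0.25 = 10.8035 mm

10.8 mm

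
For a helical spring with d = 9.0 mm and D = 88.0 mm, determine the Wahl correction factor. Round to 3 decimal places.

C = D/d = 88.0/9.0 = 9.7778
K_W = (4C−1)/(4C−4) + 0.615/C = 38.111/35.111 + 0.0629 = 1.1483

1.148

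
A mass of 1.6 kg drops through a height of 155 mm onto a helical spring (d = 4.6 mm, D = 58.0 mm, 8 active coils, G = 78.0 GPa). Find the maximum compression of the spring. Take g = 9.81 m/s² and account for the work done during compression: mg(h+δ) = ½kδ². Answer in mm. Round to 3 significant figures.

k = Gd⁴/(8D³N_a) = (78.0×10³)(4.6⁴)/(8·58.0³·8) = 2.7968 N/mm
W = mg = 1.6 × 9.81 = 15.696 N
½kδ² − Wδ − Wh = 0 → δ = (W + √(W² + 2kWh))/k
δ = (15.696 + √(246.36 + 13608.6))/2.7968 = (15.696 + 117.71)/2.7968 = 47.698 mm

47.7 mm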